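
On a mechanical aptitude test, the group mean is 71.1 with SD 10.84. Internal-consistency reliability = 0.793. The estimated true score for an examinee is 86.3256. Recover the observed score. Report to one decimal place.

90.3

T̂ = ρX + (1 − ρ)μ  ⇒  X = (T̂ − (1 − ρ)μ) / ρ
X = (86.3256 − 0.207 × 71.1) / 0.793 = (86.3256 − 14.7177) / 0.793 = 71.6079 / 0.793 = 90.300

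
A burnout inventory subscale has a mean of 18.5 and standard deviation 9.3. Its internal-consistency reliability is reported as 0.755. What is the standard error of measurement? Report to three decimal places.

4.603

SEM = SD · √(1 − ρ) = 9.3 × √0.245 = 9.3 × 0.4950 = 4.6033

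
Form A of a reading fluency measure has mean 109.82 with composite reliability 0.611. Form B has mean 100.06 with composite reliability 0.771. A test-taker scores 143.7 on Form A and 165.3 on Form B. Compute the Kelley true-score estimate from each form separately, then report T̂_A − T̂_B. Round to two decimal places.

T̂_A = 0.611(143.7) + 0.389(109.82) = 130.5207
T̂_B = 0.771(165.3) + 0.229(100.06) = 150.3600
T̂_A − T̂_B = -19.8394

-19.84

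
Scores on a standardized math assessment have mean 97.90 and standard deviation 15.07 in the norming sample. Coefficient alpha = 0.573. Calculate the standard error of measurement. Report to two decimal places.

SEM = SD · √(1 − ρ) = 15.07 × √0.427 = 15.07 × 0.6535 = 9.848

9.85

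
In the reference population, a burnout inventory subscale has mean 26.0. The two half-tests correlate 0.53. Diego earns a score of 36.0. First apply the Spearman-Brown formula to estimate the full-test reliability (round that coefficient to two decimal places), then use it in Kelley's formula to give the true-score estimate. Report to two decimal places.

32.90

Spearman-Brown: ρ = 2r/(1 + r) = 2(0.53)/(1 + 0.53) = 1.060/1.53 = 0.6928 → 0.69
T̂ = ρX + (1 − ρ)μ
  = 0.69 × 36.0 + 0.31 × 26.0
  = 24.840 + 8.060
  = 32.900
  ≈ 32.90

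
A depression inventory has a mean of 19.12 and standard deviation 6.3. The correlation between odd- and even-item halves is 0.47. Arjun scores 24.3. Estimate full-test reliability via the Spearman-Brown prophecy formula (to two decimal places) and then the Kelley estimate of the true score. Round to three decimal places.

22.435

Spearman-Brown: ρ = 2r/(1 + r) = 2(0.47)/(1 + 0.47) = 0.940/1.47 = 0.6395 → 0.64
T̂ = 0.64(24.3) + 0.36(19.12) = 15.552 + 6.8832 = 22.4352 → 22.435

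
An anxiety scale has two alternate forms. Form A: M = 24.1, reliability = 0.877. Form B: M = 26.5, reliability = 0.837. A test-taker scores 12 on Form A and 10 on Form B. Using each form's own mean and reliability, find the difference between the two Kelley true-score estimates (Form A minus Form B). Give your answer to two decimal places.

0.80

T̂_A = 0.877(12) + 0.123(24.1) = 13.4883
T̂_B = 0.837(10) + 0.163(26.5) = 12.6895
T̂_A − T̂_B = 0.7988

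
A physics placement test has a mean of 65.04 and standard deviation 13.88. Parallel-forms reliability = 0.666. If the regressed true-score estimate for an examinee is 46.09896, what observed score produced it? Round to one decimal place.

36.6

T̂ = ρX + (1 − ρ)μ  ⇒  X = (T̂ − (1 − ρ)μ) / ρ
X = (46.09896 − 0.334 × 65.04) / 0.666 = (46.09896 − 21.72336) / 0.666 = 24.37560 / 0.666 = 36.600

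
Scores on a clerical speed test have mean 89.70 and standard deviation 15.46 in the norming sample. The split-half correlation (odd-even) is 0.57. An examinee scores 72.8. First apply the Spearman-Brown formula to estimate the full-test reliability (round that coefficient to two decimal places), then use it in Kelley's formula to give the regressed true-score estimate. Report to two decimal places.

Spearman-Brown: ρ = 2r/(1 + r) = 2(0.57)/(1 + 0.57) = 1.140/1.57 = 0.7261 → 0.73
Kelley's formula gives T̂ = 0.73·72.8 + 0.27·89.70 = 53.144 + 24.2190 = 77.363.

77.36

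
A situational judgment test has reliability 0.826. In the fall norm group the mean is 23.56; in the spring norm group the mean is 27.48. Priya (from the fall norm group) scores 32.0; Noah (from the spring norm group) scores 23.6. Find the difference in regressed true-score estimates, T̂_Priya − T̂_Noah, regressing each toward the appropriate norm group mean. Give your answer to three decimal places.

T̂_Priya = 0.826(32.0) + 0.174(23.56) = 30.53144
T̂_Noah = 0.826(23.6) + 0.174(27.48) = 24.27512
Difference = 30.53144 − 24.27512 = 6.25632

6.256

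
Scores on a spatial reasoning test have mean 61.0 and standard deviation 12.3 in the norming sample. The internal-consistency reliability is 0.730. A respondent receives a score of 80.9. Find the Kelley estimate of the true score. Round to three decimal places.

75.527

T̂ = ρX + (1 − ρ)μ
  = 0.730 × 80.9 + 0.270 × 61.0
  = 59.0570 + 16.4700
  = 75.5270
  ≈ 75.527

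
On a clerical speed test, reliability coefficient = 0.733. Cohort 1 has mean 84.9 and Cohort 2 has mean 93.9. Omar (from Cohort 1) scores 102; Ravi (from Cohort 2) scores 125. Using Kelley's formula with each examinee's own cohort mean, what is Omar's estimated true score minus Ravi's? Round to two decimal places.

-19.26

T̂_Omar = 0.733(102) + 0.267(84.9) = 97.4343
T̂_Ravi = 0.733(125) + 0.267(93.9) = 116.6963
Difference = 97.4343 − 116.6963 = -19.2620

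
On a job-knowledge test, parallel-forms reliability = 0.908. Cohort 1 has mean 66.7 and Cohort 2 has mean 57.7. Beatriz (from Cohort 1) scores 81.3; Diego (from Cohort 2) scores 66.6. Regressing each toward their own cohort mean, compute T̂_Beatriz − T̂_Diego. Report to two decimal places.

T̂_Beatriz = 0.908(81.3) + 0.092(66.7) = 79.9568
T̂_Diego = 0.908(66.6) + 0.092(57.7) = 65.7812
Difference = 79.9568 − 65.7812 = 14.1756

14.18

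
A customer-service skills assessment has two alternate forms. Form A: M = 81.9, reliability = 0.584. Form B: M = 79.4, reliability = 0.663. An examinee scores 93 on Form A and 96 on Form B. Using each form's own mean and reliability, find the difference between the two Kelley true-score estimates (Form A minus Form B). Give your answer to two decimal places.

T̂_A = 0.584(93) + 0.416(81.9) = 88.3824
T̂_B = 0.663(96) + 0.337(79.4) = 90.4058
T̂_A − T̂_B = -2.0234

-2.02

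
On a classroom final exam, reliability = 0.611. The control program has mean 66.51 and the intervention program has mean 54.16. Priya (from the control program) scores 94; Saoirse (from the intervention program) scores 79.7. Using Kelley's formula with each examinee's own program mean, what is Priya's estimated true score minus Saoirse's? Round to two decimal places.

13.54

T̂_Priya = 0.611(94) + 0.389(66.51) = 83.3064
T̂_Saoirse = 0.611(79.7) + 0.389(54.16) = 69.7649
Difference = 83.3064 − 69.7649 = 13.5414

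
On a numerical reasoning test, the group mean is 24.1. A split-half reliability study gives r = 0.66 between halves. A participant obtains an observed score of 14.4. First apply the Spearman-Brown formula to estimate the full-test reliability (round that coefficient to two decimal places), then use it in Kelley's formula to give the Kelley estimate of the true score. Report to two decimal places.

Spearman-Brown: ρ = 2r/(1 + r) = 2(0.66)/(1 + 0.66) = 1.320/1.66 = 0.7952 → 0.80
T̂ = 0.80(14.4) + 0.20(24.1) = 11.520 + 4.820 = 16.340 → 16.34

16.34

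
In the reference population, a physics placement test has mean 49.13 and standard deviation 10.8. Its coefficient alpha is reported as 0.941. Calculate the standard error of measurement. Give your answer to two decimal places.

2.62

SEM = SD · √(1 − ρ) = 10.8 × √0.059 = 10.8 × 0.2429 = 2.623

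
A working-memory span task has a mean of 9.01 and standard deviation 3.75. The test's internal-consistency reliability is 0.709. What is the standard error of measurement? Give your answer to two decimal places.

2.02

SEM = SD · √(1 − ρ) = 3.75 × √0.291 = 3.75 × 0.5394 = 2.023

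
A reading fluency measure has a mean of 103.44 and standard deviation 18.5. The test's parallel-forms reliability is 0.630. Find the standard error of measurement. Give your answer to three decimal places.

11.253

SEM = SD · √(1 − ρ) = 18.5 × √0.370 = 18.5 × 0.6083 = 11.2531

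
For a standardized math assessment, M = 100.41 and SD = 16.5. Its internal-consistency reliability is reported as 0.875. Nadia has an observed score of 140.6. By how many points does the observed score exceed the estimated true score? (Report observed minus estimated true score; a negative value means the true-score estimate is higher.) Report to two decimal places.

5.02

T̂ = 0.875(140.6) + 0.125(100.41) = 123.0250 + 12.55125 = 135.5762 → 135.576
X − T̂ = 140.6 − 135.576 = 5.024 → 5.02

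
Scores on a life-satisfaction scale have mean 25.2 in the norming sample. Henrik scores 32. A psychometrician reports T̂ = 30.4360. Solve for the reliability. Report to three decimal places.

T̂ = ρX + (1 − ρ)μ  ⇒  T̂ − μ = ρ(X − μ)
ρ = (T̂ − μ)/(X − μ) = (30.4360 − 25.2) / (32 − 25.2) = 5.2360 / 6.8 = 0.77000

0.770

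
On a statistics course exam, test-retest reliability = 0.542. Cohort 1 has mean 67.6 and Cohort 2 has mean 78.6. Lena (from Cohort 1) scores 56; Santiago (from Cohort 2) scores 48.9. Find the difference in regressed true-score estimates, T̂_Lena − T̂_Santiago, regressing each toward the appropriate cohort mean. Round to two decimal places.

T̂_Lena = 0.542(56) + 0.458(67.6) = 61.3128
T̂_Santiago = 0.542(48.9) + 0.458(78.6) = 62.5026
Difference = 61.3128 − 62.5026 = -1.1898

-1.19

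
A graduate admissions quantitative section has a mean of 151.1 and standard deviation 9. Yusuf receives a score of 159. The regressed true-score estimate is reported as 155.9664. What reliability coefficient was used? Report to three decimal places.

0.616

T̂ = ρX + (1 − ρ)μ  ⇒  T̂ − μ = ρ(X − μ)
ρ = (T̂ − μ)/(X − μ) = (155.9664 − 151.1) / (159 − 151.1) = 4.8664 / 7.9 = 0.61600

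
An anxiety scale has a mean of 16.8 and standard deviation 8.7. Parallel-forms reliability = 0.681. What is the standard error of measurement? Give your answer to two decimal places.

SEM = SD · √(1 − ρ) = 8.7 × √0.319 = 8.7 × 0.5648 = 4.914

4.91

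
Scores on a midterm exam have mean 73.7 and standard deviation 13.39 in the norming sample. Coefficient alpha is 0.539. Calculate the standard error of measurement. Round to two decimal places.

SEM = SD · √(1 − ρ) = 13.39 × √0.461 = 13.39 × 0.6790 = 9.091

9.09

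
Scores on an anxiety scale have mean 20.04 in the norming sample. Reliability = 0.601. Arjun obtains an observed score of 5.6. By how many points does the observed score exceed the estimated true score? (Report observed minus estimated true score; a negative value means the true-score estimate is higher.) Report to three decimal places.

T̂ = 0.601(5.6) + 0.399(20.04) = 3.3656 + 7.99596 = 11.36156 → 11.3616
X − T̂ = 5.6 − 11.3616 = -5.7616 → -5.762

-5.762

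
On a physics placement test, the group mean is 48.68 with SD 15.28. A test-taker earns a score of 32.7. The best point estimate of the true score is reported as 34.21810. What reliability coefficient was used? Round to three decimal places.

T̂ = ρX + (1 − ρ)μ  ⇒  T̂ − μ = ρ(X − μ)
ρ = (T̂ − μ)/(X − μ) = (34.21810 − 48.68) / (32.7 − 48.68) = -14.46190 / -15.98 = 0.90500

0.905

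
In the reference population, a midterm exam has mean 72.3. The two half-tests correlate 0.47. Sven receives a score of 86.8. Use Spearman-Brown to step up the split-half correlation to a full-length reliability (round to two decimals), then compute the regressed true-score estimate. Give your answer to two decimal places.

81.58

Spearman-Brown: ρ = 2r/(1 + r) = 2(0.47)/(1 + 0.47) = 0.940/1.47 = 0.6395 → 0.64
Kelley's formula gives T̂ = 0.64·86.8 + 0.36·72.3 = 55.552 + 26.028 = 81.580.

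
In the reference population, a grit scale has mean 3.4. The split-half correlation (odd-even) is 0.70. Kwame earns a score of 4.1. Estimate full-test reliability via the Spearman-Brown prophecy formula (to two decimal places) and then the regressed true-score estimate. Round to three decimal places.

Spearman-Brown: ρ = 2r/(1 + r) = 2(0.70)/(1 + 0.70) = 1.400/1.70 = 0.8235 → 0.82
T̂ = 0.82(4.1) + 0.18(3.4) = 3.362 + 0.612 = 3.9740 → 3.974

3.974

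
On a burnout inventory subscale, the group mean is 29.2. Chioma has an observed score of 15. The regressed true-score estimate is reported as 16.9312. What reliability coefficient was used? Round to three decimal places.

0.864

T̂ = ρX + (1 − ρ)μ  ⇒  T̂ − μ = ρ(X − μ)
ρ = (T̂ − μ)/(X − μ) = (16.9312 − 29.2) / (15 − 29.2) = -12.2688 / -14.2 = 0.86400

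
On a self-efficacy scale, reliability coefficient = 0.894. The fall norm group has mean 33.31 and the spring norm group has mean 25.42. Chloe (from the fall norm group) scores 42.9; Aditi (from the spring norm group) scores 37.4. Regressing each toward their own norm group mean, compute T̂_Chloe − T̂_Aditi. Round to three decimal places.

5.753

T̂_Chloe = 0.894(42.9) + 0.106(33.31) = 41.88346
T̂_Aditi = 0.894(37.4) + 0.106(25.42) = 36.13012
Difference = 41.88346 − 36.13012 = 5.75334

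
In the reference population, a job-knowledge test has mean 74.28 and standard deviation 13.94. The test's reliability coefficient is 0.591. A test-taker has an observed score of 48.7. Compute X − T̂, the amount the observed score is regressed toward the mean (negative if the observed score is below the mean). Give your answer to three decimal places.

-10.462

T̂ = 0.591(48.7) + 0.409(74.28) = 28.7817 + 30.38052 = 59.16222 → 59.1622
X − T̂ = 48.7 − 59.1622 = -10.4622 → -10.462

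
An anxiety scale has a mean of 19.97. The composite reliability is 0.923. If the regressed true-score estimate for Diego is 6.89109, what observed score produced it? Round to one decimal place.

T̂ = ρX + (1 − ρ)μ  ⇒  X = (T̂ − (1 − ρ)μ) / ρ
X = (6.89109 − 0.077 × 19.97) / 0.923 = (6.89109 − 1.53769) / 0.923 = 5.35340 / 0.923 = 5.800

5.8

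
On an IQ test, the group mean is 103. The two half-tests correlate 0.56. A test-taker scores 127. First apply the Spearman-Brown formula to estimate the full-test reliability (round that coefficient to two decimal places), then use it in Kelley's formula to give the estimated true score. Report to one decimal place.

120.3

Spearman-Brown: ρ = 2r/(1 + r) = 2(0.56)/(1 + 0.56) = 1.120/1.56 = 0.7179 → 0.72
T̂ = ρX + (1 − ρ)μ
  = 0.72 × 127 + 0.28 × 103
  = 91.44 + 28.84
  = 120.28
  ≈ 120.3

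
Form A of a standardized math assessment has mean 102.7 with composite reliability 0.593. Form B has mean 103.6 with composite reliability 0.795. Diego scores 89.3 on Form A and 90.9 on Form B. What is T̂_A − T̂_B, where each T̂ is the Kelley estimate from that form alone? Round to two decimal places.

T̂_A = 0.593(89.3) + 0.407(102.7) = 94.7538
T̂_B = 0.795(90.9) + 0.205(103.6) = 93.5035
T̂_A − T̂_B = 1.2503

1.25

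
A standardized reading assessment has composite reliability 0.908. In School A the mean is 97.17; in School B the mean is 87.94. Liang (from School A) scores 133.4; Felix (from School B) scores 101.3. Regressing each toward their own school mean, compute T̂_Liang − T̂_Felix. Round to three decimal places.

29.996

T̂_Liang = 0.908(133.4) + 0.092(97.17) = 130.06684
T̂_Felix = 0.908(101.3) + 0.092(87.94) = 100.07088
Difference = 130.06684 − 100.07088 = 29.99596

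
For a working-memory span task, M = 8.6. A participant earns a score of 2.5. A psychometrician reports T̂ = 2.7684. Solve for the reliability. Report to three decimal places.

T̂ = ρX + (1 − ρ)μ  ⇒  T̂ − μ = ρ(X − μ)
ρ = (T̂ − μ)/(X − μ) = (2.7684 − 8.6) / (2.5 − 8.6) = -5.8316 / -6.1 = 0.95600

0.956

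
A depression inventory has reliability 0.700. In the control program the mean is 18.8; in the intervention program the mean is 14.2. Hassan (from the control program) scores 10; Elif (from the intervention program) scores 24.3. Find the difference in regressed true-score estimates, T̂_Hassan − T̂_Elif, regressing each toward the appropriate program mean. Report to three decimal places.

-8.630

T̂_Hassan = 0.700(10) + 0.300(18.8) = 12.64000
T̂_Elif = 0.700(24.3) + 0.300(14.2) = 21.27000
Difference = 12.64000 − 21.27000 = -8.63000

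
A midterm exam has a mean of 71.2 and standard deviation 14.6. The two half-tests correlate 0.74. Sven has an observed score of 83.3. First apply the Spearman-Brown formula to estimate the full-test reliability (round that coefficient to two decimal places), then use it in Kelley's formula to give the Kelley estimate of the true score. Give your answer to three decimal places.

Spearman-Brown: ρ = 2r/(1 + r) = 2(0.74)/(1 + 0.74) = 1.480/1.74 = 0.8506 → 0.85
Kelley's formula gives T̂ = 0.85·83.3 + 0.15·71.2 = 70.805 + 10.680 = 81.4850.

81.485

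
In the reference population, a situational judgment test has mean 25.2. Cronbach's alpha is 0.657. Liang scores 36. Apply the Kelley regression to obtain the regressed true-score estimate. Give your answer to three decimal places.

T̂ = ρX + (1 − ρ)μ
  = 0.657 × 36 + 0.343 × 25.2
  = 23.652 + 8.6436
  = 32.2956
  ≈ 32.296

32.296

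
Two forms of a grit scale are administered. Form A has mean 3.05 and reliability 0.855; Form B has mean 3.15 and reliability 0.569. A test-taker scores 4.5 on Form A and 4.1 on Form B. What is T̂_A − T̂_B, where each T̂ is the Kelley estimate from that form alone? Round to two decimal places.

0.60

T̂_A = 0.855(4.5) + 0.145(3.05) = 4.2897
T̂_B = 0.569(4.1) + 0.431(3.15) = 3.6905
T̂_A − T̂_B = 0.5992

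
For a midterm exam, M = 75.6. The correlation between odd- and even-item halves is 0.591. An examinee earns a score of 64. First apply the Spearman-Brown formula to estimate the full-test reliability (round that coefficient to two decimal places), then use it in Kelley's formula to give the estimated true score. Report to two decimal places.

Spearman-Brown: ρ = 2r/(1 + r) = 2(0.591)/(1 + 0.591) = 1.1820/1.591 = 0.7429 → 0.74
T̂ = ρX + (1 − ρ)μ
  = 0.74 × 64 + 0.26 × 75.6
  = 47.36 + 19.656
  = 67.016
  ≈ 67.02

67.02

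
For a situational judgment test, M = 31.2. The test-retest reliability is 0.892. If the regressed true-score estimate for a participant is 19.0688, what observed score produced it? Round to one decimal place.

T̂ = ρX + (1 − ρ)μ  ⇒  X = (T̂ − (1 − ρ)μ) / ρ
X = (19.0688 − 0.108 × 31.2) / 0.892 = (19.0688 − 3.3696) / 0.892 = 15.6992 / 0.892 = 17.600

17.6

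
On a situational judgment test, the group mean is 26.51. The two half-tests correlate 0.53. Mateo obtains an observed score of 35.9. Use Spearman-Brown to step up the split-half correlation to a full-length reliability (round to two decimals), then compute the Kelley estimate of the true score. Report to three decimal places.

32.989

Spearman-Brown: ρ = 2r/(1 + r) = 2(0.53)/(1 + 0.53) = 1.060/1.53 = 0.6928 → 0.69
Weight the observed score by reliability and the mean by (1 − reliability): T̂ = 0.69·35.9 + 0.31·26.51 = 24.771 + 8.2181 = 32.9891.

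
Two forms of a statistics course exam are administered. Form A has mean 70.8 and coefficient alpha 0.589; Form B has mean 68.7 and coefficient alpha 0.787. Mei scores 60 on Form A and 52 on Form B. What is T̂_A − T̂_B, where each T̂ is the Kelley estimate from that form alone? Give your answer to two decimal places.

8.88

T̂_A = 0.589(60) + 0.411(70.8) = 64.4388
T̂_B = 0.787(52) + 0.213(68.7) = 55.5571
T̂_A − T̂_B = 8.8817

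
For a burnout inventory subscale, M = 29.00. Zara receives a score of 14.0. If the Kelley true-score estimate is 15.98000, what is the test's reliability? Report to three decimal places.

T̂ = ρX + (1 − ρ)μ  ⇒  T̂ − μ = ρ(X − μ)
ρ = (T̂ − μ)/(X − μ) = (15.98000 − 29.00) / (14.0 − 29.00) = -13.02000 / -15.00 = 0.86800

0.868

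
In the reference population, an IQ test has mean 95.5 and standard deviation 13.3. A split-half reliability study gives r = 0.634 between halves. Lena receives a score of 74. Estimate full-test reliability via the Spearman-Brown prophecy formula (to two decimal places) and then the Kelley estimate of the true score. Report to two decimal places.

Spearman-Brown: ρ = 2r/(1 + r) = 2(0.634)/(1 + 0.634) = 1.2680/1.634 = 0.7760 → 0.78
T̂ = 0.78(74) + 0.22(95.5) = 57.72 + 21.010 = 78.730 → 78.73

78.73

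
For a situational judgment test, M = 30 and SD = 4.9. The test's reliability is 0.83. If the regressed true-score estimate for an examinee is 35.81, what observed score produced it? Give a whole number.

37

T̂ = ρX + (1 − ρ)μ  ⇒  X = (T̂ − (1 − ρ)μ) / ρ
X = (35.81 − 0.17 × 30) / 0.83 = (35.81 − 5.10) / 0.83 = 30.71 / 0.83 = 37.00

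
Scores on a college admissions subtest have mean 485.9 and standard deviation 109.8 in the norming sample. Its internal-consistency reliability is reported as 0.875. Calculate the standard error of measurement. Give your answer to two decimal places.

SEM = SD · √(1 − ρ) = 109.8 × √0.125 = 109.8 × 0.3536 = 38.820

38.82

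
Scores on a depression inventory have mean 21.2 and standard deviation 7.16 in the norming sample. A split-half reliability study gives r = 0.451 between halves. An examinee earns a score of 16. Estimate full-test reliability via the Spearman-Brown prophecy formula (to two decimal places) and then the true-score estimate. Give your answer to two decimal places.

17.98

Spearman-Brown: ρ = 2r/(1 + r) = 2(0.451)/(1 + 0.451) = 0.9020/1.451 = 0.6216 → 0.62
T̂ = 0.62(16) + 0.38(21.2) = 9.92 + 8.056 = 17.976 → 17.98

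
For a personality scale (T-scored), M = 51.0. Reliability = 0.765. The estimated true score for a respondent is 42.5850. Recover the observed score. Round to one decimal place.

40.0

T̂ = ρX + (1 − ρ)μ  ⇒  X = (T̂ − (1 − ρ)μ) / ρ
X = (42.5850 − 0.235 × 51.0) / 0.765 = (42.5850 − 11.9850) / 0.765 = 30.6000 / 0.765 = 40.000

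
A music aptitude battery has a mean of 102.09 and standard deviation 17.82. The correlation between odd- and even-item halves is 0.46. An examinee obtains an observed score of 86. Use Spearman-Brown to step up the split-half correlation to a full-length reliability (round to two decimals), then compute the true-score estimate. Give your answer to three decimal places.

91.953

Spearman-Brown: ρ = 2r/(1 + r) = 2(0.46)/(1 + 0.46) = 0.920/1.46 = 0.6301 → 0.63
T̂ = ρX + (1 − ρ)μ
  = 0.63 × 86 + 0.37 × 102.09
  = 54.18 + 37.7733
  = 91.9533
  ≈ 91.953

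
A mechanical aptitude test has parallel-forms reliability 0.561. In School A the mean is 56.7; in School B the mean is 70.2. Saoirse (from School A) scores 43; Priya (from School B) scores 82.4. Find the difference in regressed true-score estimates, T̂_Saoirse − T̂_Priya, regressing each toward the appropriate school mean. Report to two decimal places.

T̂_Saoirse = 0.561(43) + 0.439(56.7) = 49.0143
T̂_Priya = 0.561(82.4) + 0.439(70.2) = 77.0442
Difference = 49.0143 − 77.0442 = -28.0299

-28.03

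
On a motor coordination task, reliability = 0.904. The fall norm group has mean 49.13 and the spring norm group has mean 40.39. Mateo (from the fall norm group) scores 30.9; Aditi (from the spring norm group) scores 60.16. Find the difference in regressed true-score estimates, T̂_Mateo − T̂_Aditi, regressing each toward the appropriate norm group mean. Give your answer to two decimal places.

-25.61

T̂_Mateo = 0.904(30.9) + 0.096(49.13) = 32.6501
T̂_Aditi = 0.904(60.16) + 0.096(40.39) = 58.2621
Difference = 32.6501 − 58.2621 = -25.6120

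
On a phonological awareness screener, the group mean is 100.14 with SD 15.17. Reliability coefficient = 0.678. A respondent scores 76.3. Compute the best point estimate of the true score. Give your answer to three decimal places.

83.976

Kelley's formula gives T̂ = 0.678·76.3 + 0.322·100.14 = 51.7314 + 32.24508 = 83.9765.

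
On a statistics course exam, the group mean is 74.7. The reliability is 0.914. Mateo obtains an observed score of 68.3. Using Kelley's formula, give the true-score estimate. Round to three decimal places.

68.850

Kelley's formula gives T̂ = 0.914·68.3 + 0.086·74.7 = 62.4262 + 6.4242 = 68.8504.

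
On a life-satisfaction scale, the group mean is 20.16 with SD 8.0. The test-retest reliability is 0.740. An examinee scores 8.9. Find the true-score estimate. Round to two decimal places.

T̂ = 0.740(8.9) + 0.260(20.16) = 6.5860 + 5.24160 = 11.828 → 11.83

11.83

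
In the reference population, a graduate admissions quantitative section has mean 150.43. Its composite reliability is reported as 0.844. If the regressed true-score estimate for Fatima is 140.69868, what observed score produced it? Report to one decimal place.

138.9

T̂ = ρX + (1 − ρ)μ  ⇒  X = (T̂ − (1 − ρ)μ) / ρ
X = (140.69868 − 0.156 × 150.43) / 0.844 = (140.69868 − 23.46708) / 0.844 = 117.23160 / 0.844 = 138.900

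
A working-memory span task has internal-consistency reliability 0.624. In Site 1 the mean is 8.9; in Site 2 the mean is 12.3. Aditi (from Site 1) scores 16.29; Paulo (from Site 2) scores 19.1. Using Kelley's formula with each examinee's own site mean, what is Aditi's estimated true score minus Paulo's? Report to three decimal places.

T̂_Aditi = 0.624(16.29) + 0.376(8.9) = 13.51136
T̂_Paulo = 0.624(19.1) + 0.376(12.3) = 16.54320
Difference = 13.51136 − 16.54320 = -3.03184

-3.032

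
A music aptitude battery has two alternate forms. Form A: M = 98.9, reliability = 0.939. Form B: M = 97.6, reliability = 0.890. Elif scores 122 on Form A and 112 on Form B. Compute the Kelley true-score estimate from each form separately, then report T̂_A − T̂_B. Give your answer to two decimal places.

T̂_A = 0.939(122) + 0.061(98.9) = 120.5909
T̂_B = 0.890(112) + 0.110(97.6) = 110.4160
T̂_A − T̂_B = 10.1749

10.17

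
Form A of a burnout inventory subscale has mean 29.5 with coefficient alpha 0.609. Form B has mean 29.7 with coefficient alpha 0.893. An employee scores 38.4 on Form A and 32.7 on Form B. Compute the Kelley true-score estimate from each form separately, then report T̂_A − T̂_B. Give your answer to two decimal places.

2.54

T̂_A = 0.609(38.4) + 0.391(29.5) = 34.9201
T̂_B = 0.893(32.7) + 0.107(29.7) = 32.3790
T̂_A − T̂_B = 2.5411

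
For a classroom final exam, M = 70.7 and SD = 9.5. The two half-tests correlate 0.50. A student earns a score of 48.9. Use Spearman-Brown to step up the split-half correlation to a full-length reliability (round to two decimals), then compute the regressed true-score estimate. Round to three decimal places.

56.094

Spearman-Brown: ρ = 2r/(1 + r) = 2(0.50)/(1 + 0.50) = 1.000/1.50 = 0.6667 → 0.67
T̂ = 0.67(48.9) + 0.33(70.7) = 32.763 + 23.331 = 56.0940 → 56.094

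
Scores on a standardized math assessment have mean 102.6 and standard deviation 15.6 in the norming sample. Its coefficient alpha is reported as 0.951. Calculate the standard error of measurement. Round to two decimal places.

3.45

SEM = SD · √(1 − ρ) = 15.6 × √0.049 = 15.6 × 0.2214 = 3.453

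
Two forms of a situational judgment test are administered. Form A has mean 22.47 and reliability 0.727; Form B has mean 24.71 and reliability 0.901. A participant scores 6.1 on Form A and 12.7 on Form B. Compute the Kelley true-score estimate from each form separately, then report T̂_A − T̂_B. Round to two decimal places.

T̂_A = 0.727(6.1) + 0.273(22.47) = 10.5690
T̂_B = 0.901(12.7) + 0.099(24.71) = 13.8890
T̂_A − T̂_B = -3.3200

-3.32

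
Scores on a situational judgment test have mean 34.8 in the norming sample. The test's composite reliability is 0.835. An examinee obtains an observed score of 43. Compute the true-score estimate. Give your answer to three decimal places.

41.647

T̂ = 0.835(43) + 0.165(34.8) = 35.905 + 5.7420 = 41.6470 → 41.647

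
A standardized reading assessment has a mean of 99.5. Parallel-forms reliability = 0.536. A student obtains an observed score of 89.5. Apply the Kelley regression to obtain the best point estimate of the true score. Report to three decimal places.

94.140

T̂ = ρX + (1 − ρ)μ
  = 0.536 × 89.5 + 0.464 × 99.5
  = 47.9720 + 46.1680
  = 94.1400
  ≈ 94.140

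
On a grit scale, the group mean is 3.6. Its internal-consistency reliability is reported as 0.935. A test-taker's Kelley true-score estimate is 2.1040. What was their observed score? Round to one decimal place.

2.0

T̂ = ρX + (1 − ρ)μ  ⇒  X = (T̂ − (1 − ρ)μ) / ρ
X = (2.1040 − 0.065 × 3.6) / 0.935 = (2.1040 − 0.2340) / 0.935 = 1.8700 / 0.935 = 2.000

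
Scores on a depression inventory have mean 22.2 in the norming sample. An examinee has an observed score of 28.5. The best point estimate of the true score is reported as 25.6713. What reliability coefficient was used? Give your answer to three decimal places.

0.551

T̂ = ρX + (1 − ρ)μ  ⇒  T̂ − μ = ρ(X − μ)
ρ = (T̂ − μ)/(X − μ) = (25.6713 − 22.2) / (28.5 − 22.2) = 3.4713 / 6.3 = 0.55100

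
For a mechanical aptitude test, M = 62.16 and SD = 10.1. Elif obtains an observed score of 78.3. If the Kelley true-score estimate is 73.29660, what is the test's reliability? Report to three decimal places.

T̂ = ρX + (1 − ρ)μ  ⇒  T̂ − μ = ρ(X − μ)
ρ = (T̂ − μ)/(X − μ) = (73.29660 − 62.16) / (78.3 − 62.16) = 11.13660 / 16.14 = 0.69000

0.690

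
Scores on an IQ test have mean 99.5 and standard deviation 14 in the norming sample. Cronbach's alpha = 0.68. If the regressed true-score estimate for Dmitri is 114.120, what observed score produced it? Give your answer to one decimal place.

121.0

T̂ = ρX + (1 − ρ)μ  ⇒  X = (T̂ − (1 − ρ)μ) / ρ
X = (114.120 − 0.32 × 99.5) / 0.68 = (114.120 − 31.840) / 0.68 = 82.280 / 0.68 = 121.000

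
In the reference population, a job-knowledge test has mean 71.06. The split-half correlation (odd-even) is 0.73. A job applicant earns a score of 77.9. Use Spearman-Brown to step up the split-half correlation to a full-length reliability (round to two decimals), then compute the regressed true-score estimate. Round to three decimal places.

76.806

Spearman-Brown: ρ = 2r/(1 + r) = 2(0.73)/(1 + 0.73) = 1.460/1.73 = 0.8439 → 0.84
T̂ = 0.84(77.9) + 0.16(71.06) = 65.436 + 11.3696 = 76.8056 → 76.806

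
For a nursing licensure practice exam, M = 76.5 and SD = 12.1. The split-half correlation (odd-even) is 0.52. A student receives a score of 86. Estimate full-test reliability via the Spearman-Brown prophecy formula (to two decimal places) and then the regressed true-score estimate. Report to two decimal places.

Spearman-Brown: ρ = 2r/(1 + r) = 2(0.52)/(1 + 0.52) = 1.040/1.52 = 0.6842 → 0.68
T̂ = 0.68(86) + 0.32(76.5) = 58.48 + 24.480 = 82.960 → 82.96

82.96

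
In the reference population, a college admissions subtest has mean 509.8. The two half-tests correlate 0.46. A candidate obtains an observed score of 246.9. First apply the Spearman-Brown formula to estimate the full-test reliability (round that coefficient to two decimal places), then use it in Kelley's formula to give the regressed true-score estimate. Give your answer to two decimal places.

344.17

Spearman-Brown: ρ = 2r/(1 + r) = 2(0.46)/(1 + 0.46) = 0.920/1.46 = 0.6301 → 0.63
Weight the observed score by reliability and the mean by (1 − reliability): T̂ = 0.63·246.9 + 0.37·509.8 = 155.547 + 188.626 = 344.173.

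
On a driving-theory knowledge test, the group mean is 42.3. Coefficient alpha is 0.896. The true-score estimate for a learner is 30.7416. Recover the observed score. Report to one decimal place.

T̂ = ρX + (1 − ρ)μ  ⇒  X = (T̂ − (1 − ρ)μ) / ρ
X = (30.7416 − 0.104 × 42.3) / 0.896 = (30.7416 − 4.3992) / 0.896 = 26.3424 / 0.896 = 29.400

29.4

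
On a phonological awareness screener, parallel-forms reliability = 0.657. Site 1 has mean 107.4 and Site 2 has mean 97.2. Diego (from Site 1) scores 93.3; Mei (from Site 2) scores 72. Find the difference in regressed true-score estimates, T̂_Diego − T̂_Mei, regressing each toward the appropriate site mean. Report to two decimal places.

17.49

T̂_Diego = 0.657(93.3) + 0.343(107.4) = 98.1363
T̂_Mei = 0.657(72) + 0.343(97.2) = 80.6436
Difference = 98.1363 − 80.6436 = 17.4927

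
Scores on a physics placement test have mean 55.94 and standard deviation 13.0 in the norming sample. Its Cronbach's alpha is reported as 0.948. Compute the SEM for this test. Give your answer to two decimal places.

2.96

SEM = SD · √(1 − ρ) = 13.0 × √0.052 = 13.0 × 0.2280 = 2.964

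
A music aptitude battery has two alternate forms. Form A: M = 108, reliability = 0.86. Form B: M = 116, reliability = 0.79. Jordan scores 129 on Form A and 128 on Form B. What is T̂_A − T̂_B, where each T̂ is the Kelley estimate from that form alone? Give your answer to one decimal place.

T̂_A = 0.86(129) + 0.14(108) = 126.060
T̂_B = 0.79(128) + 0.21(116) = 125.480
T̂_A − T̂_B = 0.580

0.6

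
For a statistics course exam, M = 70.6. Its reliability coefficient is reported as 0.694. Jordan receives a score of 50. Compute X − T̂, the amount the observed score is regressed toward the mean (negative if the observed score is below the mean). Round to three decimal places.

T̂ = ρX + (1 − ρ)μ
  = 0.694 × 50 + 0.306 × 70.6
  = 34.700 + 21.6036
  = 56.30360
  ≈ 56.3036
X − T̂ = 50 − 56.3036 = -6.3036 → -6.304

-6.304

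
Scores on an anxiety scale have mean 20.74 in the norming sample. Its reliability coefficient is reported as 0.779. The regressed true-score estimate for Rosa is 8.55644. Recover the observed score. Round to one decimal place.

5.1

T̂ = ρX + (1 − ρ)μ  ⇒  X = (T̂ − (1 − ρ)μ) / ρ
X = (8.55644 − 0.221 × 20.74) / 0.779 = (8.55644 − 4.58354) / 0.779 = 3.97290 / 0.779 = 5.100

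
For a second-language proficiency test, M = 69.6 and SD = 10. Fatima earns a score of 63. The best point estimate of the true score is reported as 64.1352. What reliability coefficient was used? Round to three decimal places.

0.828

T̂ = ρX + (1 − ρ)μ  ⇒  T̂ − μ = ρ(X − μ)
ρ = (T̂ − μ)/(X − μ) = (64.1352 − 69.6) / (63 − 69.6) = -5.4648 / -6.6 = 0.82800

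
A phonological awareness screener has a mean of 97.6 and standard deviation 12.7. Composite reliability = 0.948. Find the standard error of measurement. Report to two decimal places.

SEM = SD · √(1 − ρ) = 12.7 × √0.052 = 12.7 × 0.2280 = 2.896

2.90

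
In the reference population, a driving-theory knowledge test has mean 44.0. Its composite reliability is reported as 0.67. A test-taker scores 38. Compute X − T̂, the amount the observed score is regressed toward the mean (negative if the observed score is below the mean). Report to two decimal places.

T̂ = ρX + (1 − ρ)μ
  = 0.67 × 38 + 0.33 × 44.0
  = 25.46 + 14.520
  = 39.9800
  ≈ 39.980
X − T̂ = 38 − 39.980 = -1.980 → -1.98

-1.98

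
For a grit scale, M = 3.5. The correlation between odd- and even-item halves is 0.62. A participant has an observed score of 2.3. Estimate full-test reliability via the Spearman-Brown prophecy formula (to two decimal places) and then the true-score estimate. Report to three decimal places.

2.576

Spearman-Brown: ρ = 2r/(1 + r) = 2(0.62)/(1 + 0.62) = 1.240/1.62 = 0.7654 → 0.77
Regress the observed score toward the mean by the unreliability: T̂ = 0.77·2.3 + 0.23·3.5 = 1.771 + 0.805 = 2.5760.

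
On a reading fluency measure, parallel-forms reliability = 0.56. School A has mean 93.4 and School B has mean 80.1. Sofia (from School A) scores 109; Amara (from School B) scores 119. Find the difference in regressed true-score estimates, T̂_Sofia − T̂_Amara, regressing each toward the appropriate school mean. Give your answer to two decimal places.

0.25

T̂_Sofia = 0.56(109) + 0.44(93.4) = 102.1360
T̂_Amara = 0.56(119) + 0.44(80.1) = 101.8840
Difference = 102.1360 − 101.8840 = 0.2520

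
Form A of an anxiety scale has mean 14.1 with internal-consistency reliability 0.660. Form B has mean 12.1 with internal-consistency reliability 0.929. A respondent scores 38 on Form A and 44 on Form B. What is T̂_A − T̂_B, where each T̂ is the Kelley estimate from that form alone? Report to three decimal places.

-11.861

T̂_A = 0.660(38) + 0.340(14.1) = 29.87400
T̂_B = 0.929(44) + 0.071(12.1) = 41.73510
T̂_A − T̂_B = -11.86110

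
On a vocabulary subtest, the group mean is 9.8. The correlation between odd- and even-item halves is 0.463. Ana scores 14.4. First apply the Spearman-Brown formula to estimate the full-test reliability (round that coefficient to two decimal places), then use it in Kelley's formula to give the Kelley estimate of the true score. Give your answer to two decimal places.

Spearman-Brown: ρ = 2r/(1 + r) = 2(0.463)/(1 + 0.463) = 0.9260/1.463 = 0.6329 → 0.63
T̂ = ρX + (1 − ρ)μ
  = 0.63 × 14.4 + 0.37 × 9.8
  = 9.072 + 3.626
  = 12.698
  ≈ 12.70

12.70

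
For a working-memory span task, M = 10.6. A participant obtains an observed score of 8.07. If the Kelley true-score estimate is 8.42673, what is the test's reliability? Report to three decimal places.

T̂ = ρX + (1 − ρ)μ  ⇒  T̂ − μ = ρ(X − μ)
ρ = (T̂ − μ)/(X − μ) = (8.42673 − 10.6) / (8.07 − 10.6) = -2.17327 / -2.53 = 0.85900

0.859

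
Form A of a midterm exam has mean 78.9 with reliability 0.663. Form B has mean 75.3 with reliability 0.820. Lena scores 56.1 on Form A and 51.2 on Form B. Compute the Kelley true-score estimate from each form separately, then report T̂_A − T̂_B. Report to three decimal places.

8.246

T̂_A = 0.663(56.1) + 0.337(78.9) = 63.78360
T̂_B = 0.820(51.2) + 0.180(75.3) = 55.53800
T̂_A − T̂_B = 8.24560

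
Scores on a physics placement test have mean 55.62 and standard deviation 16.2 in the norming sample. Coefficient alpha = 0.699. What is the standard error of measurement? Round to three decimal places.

SEM = SD · √(1 − ρ) = 16.2 × √0.301 = 16.2 × 0.5486 = 8.8879

8.888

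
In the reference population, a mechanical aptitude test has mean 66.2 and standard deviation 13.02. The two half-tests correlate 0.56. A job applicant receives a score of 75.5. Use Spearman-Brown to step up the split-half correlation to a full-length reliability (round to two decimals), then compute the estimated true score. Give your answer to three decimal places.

Spearman-Brown: ρ = 2r/(1 + r) = 2(0.56)/(1 + 0.56) = 1.120/1.56 = 0.7179 → 0.72
Regress the observed score toward the mean by the unreliability: T̂ = 0.72·75.5 + 0.28·66.2 = 54.360 + 18.536 = 72.8960.

72.896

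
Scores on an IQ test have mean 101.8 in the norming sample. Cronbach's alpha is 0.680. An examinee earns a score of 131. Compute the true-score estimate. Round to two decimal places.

T̂ = ρX + (1 − ρ)μ
  = 0.680 × 131 + 0.320 × 101.8
  = 89.080 + 32.5760
  = 121.656
  ≈ 121.66

121.66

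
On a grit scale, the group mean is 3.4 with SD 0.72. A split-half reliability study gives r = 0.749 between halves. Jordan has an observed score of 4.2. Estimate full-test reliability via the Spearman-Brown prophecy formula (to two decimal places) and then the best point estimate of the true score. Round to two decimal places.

Spearman-Brown: ρ = 2r/(1 + r) = 2(0.749)/(1 + 0.749) = 1.4980/1.749 = 0.8565 → 0.86
T̂ = 0.86(4.2) + 0.14(3.4) = 3.612 + 0.476 = 4.088 → 4.09

4.09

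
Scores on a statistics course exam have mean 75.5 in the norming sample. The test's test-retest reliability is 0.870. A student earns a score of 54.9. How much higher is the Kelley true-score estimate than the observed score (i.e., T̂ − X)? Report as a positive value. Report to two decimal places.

T̂ = ρX + (1 − ρ)μ
  = 0.870 × 54.9 + 0.130 × 75.5
  = 47.7630 + 9.8150
  = 57.5780
  ≈ 57.578
T̂ − X = 57.578 − 54.9 = 2.678 → 2.68

2.68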